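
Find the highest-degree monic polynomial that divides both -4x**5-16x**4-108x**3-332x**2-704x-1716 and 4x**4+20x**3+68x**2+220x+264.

x**3+3x**2+11x+33

Apply the Euclidean algorithm:
  -4x**5-16x**4-108x**3-332x**2-704x-1716 = (-x+1)(4x**4+20x**3+68x**2+220x+264) + (-60x**3-180x**2-660x-1980)
  4x**4+20x**3+68x**2+220x+264 = (-(1/15)x-2/15)(-60x**3-180x**2-660x-1980) + (0)
Last nonzero remainder: -60x**3-180x**2-660x-1980. Dividing through by -60 gives the monic gcd x**3+3x**2+11x+33.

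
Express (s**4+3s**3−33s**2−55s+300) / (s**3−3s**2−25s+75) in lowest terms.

(s**2+s−20)/(s−5)

By polynomial division,
  s**4+3s**3−33s**2−55s+300 = (s+6)(s**3−3s**2−25s+75) + (10s**2+20s−150)
  s**3−3s**2−25s+75 = ((1/10)s−1/2)(10s**2+20s−150) + (0)
Last nonzero remainder: 10s**2+20s−150. Dividing through by 10 gives the monic gcd s**2+2s−15.
Cancel s**2+2s−15 from numerator and denominator to get the reduced form.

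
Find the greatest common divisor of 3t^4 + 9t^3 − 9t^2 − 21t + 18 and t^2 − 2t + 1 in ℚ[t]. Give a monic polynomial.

By polynomial division,
  3t^4 + 9t^3 − 9t^2 − 21t + 18 = (3t^2 + 15t + 18)(t^2 − 2t + 1) + (0)
The last nonzero remainder t^2 − 2t + 1 is already monic.

t^2 − 2t + 1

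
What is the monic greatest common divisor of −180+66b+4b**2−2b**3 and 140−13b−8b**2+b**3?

−5+b

Apply the Euclidean algorithm:
  −2b**3+4b**2+66b−180 = (−2)(b**3−8b**2−13b+140) + (−12b**2+40b+100)
  b**3−8b**2−13b+140 = (−(1/12)b+7/18)(−12b**2+40b+100) + (−(182/9)b+910/9)
  −12b**2+40b+100 = ((54/91)b+90/91)(−(182/9)b+910/9) + (0)
Last nonzero remainder: −(182/9)b+910/9. Dividing through by −182/9 gives the monic gcd b−5.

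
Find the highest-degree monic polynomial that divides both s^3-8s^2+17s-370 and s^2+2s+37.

Repeated division with remainder:
  s^3-8s^2+17s-370 = (s-10)(s^2+2s+37) + (0)
The last nonzero remainder s^2+2s+37 is already monic.

s^2+2s+37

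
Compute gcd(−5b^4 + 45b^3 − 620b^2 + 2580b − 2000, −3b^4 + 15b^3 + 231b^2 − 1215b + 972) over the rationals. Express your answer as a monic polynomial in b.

Apply the Euclidean algorithm:
  −5b^4 + 45b^3 − 620b^2 + 2580b − 2000 = (5/3)(−3b^4 + 15b^3 + 231b^2 − 1215b + 972) + (20b^3 − 1005b^2 + 4605b − 3620)
  −3b^4 + 15b^3 + 231b^2 − 1215b + 972 = (−(3/20)b − 543/80)(20b^3 − 1005b^2 + 4605b − 3620) + (−(94395/16)b^2 + (471975/16)b − 94395/4)
  20b^3 − 1005b^2 + 4605b − 3620 = (−(64/18879)b + 2896/18879)(−(94395/16)b^2 + (471975/16)b − 94395/4) + (0)
Last nonzero remainder: −(94395/16)b^2 + (471975/16)b − 94395/4. Dividing through by −94395/16 gives the monic gcd b^2 − 5b + 4.

b^2 − 5b + 4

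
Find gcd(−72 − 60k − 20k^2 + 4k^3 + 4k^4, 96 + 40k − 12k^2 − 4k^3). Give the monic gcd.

By polynomial division,
  4k^4 + 4k^3 − 20k^2 − 60k − 72 = (−k + 2)(−4k^3 − 12k^2 + 40k + 96) + (44k^2 − 44k − 264)
  −4k^3 − 12k^2 + 40k + 96 = (−(1/11)k − 4/11)(44k^2 − 44k − 264) + (0)
Last nonzero remainder: 44k^2 − 44k − 264. Dividing through by 44 gives the monic gcd k^2 − k − 6.

−6 − k + k^2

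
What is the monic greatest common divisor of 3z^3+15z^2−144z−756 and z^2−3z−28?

z−7

Apply the Euclidean algorithm:
  3z^3+15z^2−144z−756 = (3z+24)(z^2−3z−28) + (12z−84)
  z^2−3z−28 = ((1/12)z+1/3)(12z−84) + (0)
Last nonzero remainder: 12z−84. Dividing through by 12 gives the monic gcd z−7.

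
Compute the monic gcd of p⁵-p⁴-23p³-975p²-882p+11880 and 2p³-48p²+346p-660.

p²-14p+33

Repeated division with remainder:
  p⁵-p⁴-23p³-975p²-882p+11880 = ((1/2)p²+(23/2)p+178)(2p³-48p²+346p-660) + (3920p²-54880p+129360)
  2p³-48p²+346p-660 = ((1/1960)p-1/196)(3920p²-54880p+129360) + (0)
Last nonzero remainder: 3920p²-54880p+129360. Dividing through by 3920 gives the monic gcd p²-14p+33.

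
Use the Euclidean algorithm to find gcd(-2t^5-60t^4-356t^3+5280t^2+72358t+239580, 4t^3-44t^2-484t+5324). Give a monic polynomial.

By polynomial division,
  -2t^5-60t^4-356t^3+5280t^2+72358t+239580 = (-(1/2)t^2-(41/2)t-375)(4t^3-44t^2-484t+5324) + (-18480t^2+2236080)
  4t^3-44t^2-484t+5324 = (-(1/4620)t+1/420)(-18480t^2+2236080) + (0)
Last nonzero remainder: -18480t^2+2236080. Dividing through by -18480 gives the monic gcd t^2-121.

t^2-121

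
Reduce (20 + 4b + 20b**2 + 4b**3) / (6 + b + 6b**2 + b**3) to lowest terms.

(20 + 4b)/(6 + b)

Apply the Euclidean algorithm:
  4b**3 + 20b**2 + 4b + 20 = (4)(b**3 + 6b**2 + b + 6) + (−4b**2 − 4)
  b**3 + 6b**2 + b + 6 = (−(1/4)b − 3/2)(−4b**2 − 4) + (0)
Last nonzero remainder: −4b**2 − 4. Dividing through by −4 gives the monic gcd b**2 + 1.
Cancel b**2 + 1 from numerator and denominator to get the reduced form.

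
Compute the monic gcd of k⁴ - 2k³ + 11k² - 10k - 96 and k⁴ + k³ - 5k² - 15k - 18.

Apply the Euclidean algorithm:
  k⁴ - 2k³ + 11k² - 10k - 96 = (k⁴ + k³ - 5k² - 15k - 18) + (-3k³ + 16k² + 5k - 78)
  k⁴ + k³ - 5k² - 15k - 18 = (-(1/3)k - 19/9)(-3k³ + 16k² + 5k - 78) + ((274/9)k² - (274/9)k - 548/3)
  -3k³ + 16k² + 5k - 78 = (-(27/274)k + 117/274)((274/9)k² - (274/9)k - 548/3) + (0)
Last nonzero remainder: (274/9)k² - (274/9)k - 548/3. Dividing through by 274/9 gives the monic gcd k² - k - 6.

k² - k - 6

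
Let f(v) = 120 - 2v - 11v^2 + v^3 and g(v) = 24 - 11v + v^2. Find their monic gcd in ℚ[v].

Euclidean algorithm in ℚ[v]:
  v^3 - 11v^2 - 2v + 120 = (v)(v^2 - 11v + 24) + (-26v + 120)
  v^2 - 11v + 24 = (-(1/26)v + 83/338)(-26v + 120) + (-924/169)
  -26v + 120 = ((2197/462)v - 1690/77)(-924/169) + (0)
The last nonzero remainder is the constant -924/169, so the polynomials are coprime and gcd = 1.

1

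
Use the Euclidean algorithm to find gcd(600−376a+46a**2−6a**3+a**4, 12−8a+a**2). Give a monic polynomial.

12−8a+a**2

Repeated division with remainder:
  a**4−6a**3+46a**2−376a+600 = (a**2+2a+50)(a**2−8a+12) + (0)
The last nonzero remainder a**2−8a+12 is already monic.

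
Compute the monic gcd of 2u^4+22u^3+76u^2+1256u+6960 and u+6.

u+6

Apply the Euclidean algorithm:
  2u^4+22u^3+76u^2+1256u+6960 = (2u^3+10u^2+16u+1160)(u+6) + (0)
The last nonzero remainder u+6 is already monic.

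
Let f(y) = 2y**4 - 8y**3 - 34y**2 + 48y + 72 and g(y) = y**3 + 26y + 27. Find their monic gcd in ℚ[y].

y + 1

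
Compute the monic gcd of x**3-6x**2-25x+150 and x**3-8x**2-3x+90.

x**2-11x+30

By polynomial division,
  x**3-6x**2-25x+150 = (x**3-8x**2-3x+90) + (2x**2-22x+60)
  x**3-8x**2-3x+90 = ((1/2)x+3/2)(2x**2-22x+60) + (0)
Last nonzero remainder: 2x**2-22x+60. Dividing through by 2 gives the monic gcd x**2-11x+30.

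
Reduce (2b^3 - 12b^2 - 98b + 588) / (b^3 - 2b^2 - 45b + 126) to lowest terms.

(2b - 14)/(b - 3)

By polynomial division,
  2b^3 - 12b^2 - 98b + 588 = (2)(b^3 - 2b^2 - 45b + 126) + (-8b^2 - 8b + 336)
  b^3 - 2b^2 - 45b + 126 = (-(1/8)b + 3/8)(-8b^2 - 8b + 336) + (0)
Last nonzero remainder: -8b^2 - 8b + 336. Dividing through by -8 gives the monic gcd b^2 + b - 42.
Cancel b^2 + b - 42 from numerator and denominator to get the reduced form.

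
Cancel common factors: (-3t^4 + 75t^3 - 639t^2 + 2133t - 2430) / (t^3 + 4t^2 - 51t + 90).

(-3t^2 + 57t - 270)/(t + 10)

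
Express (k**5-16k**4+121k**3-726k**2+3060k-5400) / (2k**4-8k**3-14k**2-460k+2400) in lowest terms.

(k**3-5k**2+36k-180)/(2k**2+14k+80)

Apply the Euclidean algorithm:
  k**5-16k**4+121k**3-726k**2+3060k-5400 = ((1/2)k-6)(2k**4-8k**3-14k**2-460k+2400) + (80k**3-580k**2-900k+9000)
  2k**4-8k**3-14k**2-460k+2400 = ((1/40)k+13/160)(80k**3-580k**2-900k+9000) + ((445/8)k**2-(4895/8)k+6675/4)
  80k**3-580k**2-900k+9000 = ((128/89)k+480/89)((445/8)k**2-(4895/8)k+6675/4) + (0)
Last nonzero remainder: (445/8)k**2-(4895/8)k+6675/4. Dividing through by 445/8 gives the monic gcd k**2-11k+30.
Cancel k**2-11k+30 from numerator and denominator to get the reduced form.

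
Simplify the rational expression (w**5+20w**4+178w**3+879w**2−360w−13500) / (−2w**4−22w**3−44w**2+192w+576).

(−w**3−17w**2−145w−750)/(2w**2+16w+32)

Repeated division with remainder:
  w**5+20w**4+178w**3+879w**2−360w−13500 = (−(1/2)w−9/2)(−2w**4−22w**3−44w**2+192w+576) + (57w**3+777w**2+792w−10908)
  −2w**4−22w**3−44w**2+192w+576 = (−(2/57)w+100/1083)(57w**3+777w**2+792w−10908) + (−(31752/361)w**2−(95256/361)w+571536/361)
  57w**3+777w**2+792w−10908 = (−(6859/10584)w−36461/5292)(−(31752/361)w**2−(95256/361)w+571536/361) + (0)
Last nonzero remainder: −(31752/361)w**2−(95256/361)w+571536/361. Dividing through by −31752/361 gives the monic gcd w**2+3w−18.
Cancel w**2+3w−18 from numerator and denominator to get the reduced form.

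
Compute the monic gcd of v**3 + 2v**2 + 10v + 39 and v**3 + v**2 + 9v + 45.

Apply the Euclidean algorithm:
  v**3 + 2v**2 + 10v + 39 = (v**3 + v**2 + 9v + 45) + (v**2 + v - 6)
  v**3 + v**2 + 9v + 45 = (v)(v**2 + v - 6) + (15v + 45)
  v**2 + v - 6 = ((1/15)v - 2/15)(15v + 45) + (0)
Last nonzero remainder: 15v + 45. Dividing through by 15 gives the monic gcd v + 3.

v + 3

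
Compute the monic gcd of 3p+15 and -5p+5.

1

Repeated division with remainder:
  3p+15 = (-3/5)(-5p+5) + (18)
  -5p+5 = (-(5/18)p+5/18)(18) + (0)
The last nonzero remainder is the constant 18, so the polynomials are coprime and gcd = 1.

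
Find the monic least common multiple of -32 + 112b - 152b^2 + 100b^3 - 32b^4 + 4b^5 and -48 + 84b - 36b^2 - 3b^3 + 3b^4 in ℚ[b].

Euclidean algorithm in ℚ[b]:
  4b^5 - 32b^4 + 100b^3 - 152b^2 + 112b - 32 = ((4/3)b - 28/3)(3b^4 - 3b^3 - 36b^2 + 84b - 48) + (120b^3 - 600b^2 + 960b - 480)
  3b^4 - 3b^3 - 36b^2 + 84b - 48 = ((1/40)b + 1/10)(120b^3 - 600b^2 + 960b - 480) + (0)
Last nonzero remainder: 120b^3 - 600b^2 + 960b - 480. Dividing through by 120 gives the monic gcd b^3 - 5b^2 + 8b - 4.
Then lcm(f, g) = f·g / gcd(f, g); expanding and making the result monic gives the answer.

-32 + 104b - 124b^2 + 62b^3 - 7b^4 - 4b^5 + b^6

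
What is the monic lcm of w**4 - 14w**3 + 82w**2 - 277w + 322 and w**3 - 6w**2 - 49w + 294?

Apply the Euclidean algorithm:
  w**4 - 14w**3 + 82w**2 - 277w + 322 = (w - 8)(w**3 - 6w**2 - 49w + 294) + (83w**2 - 963w + 2674)
  w**3 - 6w**2 - 49w + 294 = ((1/83)w + 465/6889)(83w**2 - 963w + 2674) + (-(111708/6889)w + 781956/6889)
  83w**2 - 963w + 2674 = (-(571787/111708)w + 1315799/55854)(-(111708/6889)w + 781956/6889) + (0)
Last nonzero remainder: -(111708/6889)w + 781956/6889. Dividing through by -111708/6889 gives the monic gcd w - 7.
Then lcm(f, g) = f·g / gcd(f, g); expanding and making the result monic gives the answer.

w**6 - 13w**5 + 26w**4 + 393w**3 - 3399w**2 + 11956w - 13524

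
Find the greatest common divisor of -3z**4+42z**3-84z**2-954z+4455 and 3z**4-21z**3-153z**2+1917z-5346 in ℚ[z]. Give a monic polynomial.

z**2-10z+33

Euclidean algorithm in ℚ[z]:
  -3z**4+42z**3-84z**2-954z+4455 = (-1)(3z**4-21z**3-153z**2+1917z-5346) + (21z**3-237z**2+963z-891)
  3z**4-21z**3-153z**2+1917z-5346 = ((1/7)z+30/49)(21z**3-237z**2+963z-891) + (-(7128/49)z**2+(71280/49)z-235224/49)
  21z**3-237z**2+963z-891 = (-(343/2376)z+49/264)(-(7128/49)z**2+(71280/49)z-235224/49) + (0)
Last nonzero remainder: -(7128/49)z**2+(71280/49)z-235224/49. Dividing through by -7128/49 gives the monic gcd z**2-10z+33.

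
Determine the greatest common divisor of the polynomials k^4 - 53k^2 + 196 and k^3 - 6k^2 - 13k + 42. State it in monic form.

By polynomial division,
  k^4 - 53k^2 + 196 = (k + 6)(k^3 - 6k^2 - 13k + 42) + (-4k^2 + 36k - 56)
  k^3 - 6k^2 - 13k + 42 = (-(1/4)k - 3/4)(-4k^2 + 36k - 56) + (0)
Last nonzero remainder: -4k^2 + 36k - 56. Dividing through by -4 gives the monic gcd k^2 - 9k + 14.

k^2 - 9k + 14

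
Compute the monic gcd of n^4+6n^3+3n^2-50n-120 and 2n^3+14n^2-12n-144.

By polynomial division,
  n^4+6n^3+3n^2-50n-120 = ((1/2)n-1/2)(2n^3+14n^2-12n-144) + (16n^2+16n-192)
  2n^3+14n^2-12n-144 = ((1/8)n+3/4)(16n^2+16n-192) + (0)
Last nonzero remainder: 16n^2+16n-192. Dividing through by 16 gives the monic gcd n^2+n-12.

n^2+n-12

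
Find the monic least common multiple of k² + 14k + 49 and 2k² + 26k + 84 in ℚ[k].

Apply the Euclidean algorithm:
  k² + 14k + 49 = (1/2)(2k² + 26k + 84) + (k + 7)
  2k² + 26k + 84 = (2k + 12)(k + 7) + (0)
The last nonzero remainder k + 7 is already monic.
Then lcm(f, g) = f·g / gcd(f, g); expanding and making the result monic gives the answer.

k³ + 20k² + 133k + 294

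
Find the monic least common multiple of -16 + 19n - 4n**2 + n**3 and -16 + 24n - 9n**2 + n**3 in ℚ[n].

Apply the Euclidean algorithm:
  n**3 - 4n**2 + 19n - 16 = (n**3 - 9n**2 + 24n - 16) + (5n**2 - 5n)
  n**3 - 9n**2 + 24n - 16 = ((1/5)n - 8/5)(5n**2 - 5n) + (16n - 16)
  5n**2 - 5n = ((5/16)n)(16n - 16) + (0)
Last nonzero remainder: 16n - 16. Dividing through by 16 gives the monic gcd n - 1.
Then lcm(f, g) = f·g / gcd(f, g); expanding and making the result monic gives the answer.

-256 + 432n - 232n**2 + 67n**3 - 12n**4 + n**5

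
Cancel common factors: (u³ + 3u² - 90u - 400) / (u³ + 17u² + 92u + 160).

Repeated division with remainder:
  u³ + 3u² - 90u - 400 = (u³ + 17u² + 92u + 160) + (-14u² - 182u - 560)
  u³ + 17u² + 92u + 160 = (-(1/14)u - 2/7)(-14u² - 182u - 560) + (0)
Last nonzero remainder: -14u² - 182u - 560. Dividing through by -14 gives the monic gcd u² + 13u + 40.
Cancel u² + 13u + 40 from numerator and denominator to get the reduced form.

(u - 10)/(u + 4)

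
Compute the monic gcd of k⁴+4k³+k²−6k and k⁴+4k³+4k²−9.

Apply the Euclidean algorithm:
  k⁴+4k³+k²−6k = (k⁴+4k³+4k²−9) + (−3k²−6k+9)
  k⁴+4k³+4k²−9 = (−(1/3)k²−(2/3)k−1)(−3k²−6k+9) + (0)
Last nonzero remainder: −3k²−6k+9. Dividing through by −3 gives the monic gcd k²+2k−3.

k²+2k−3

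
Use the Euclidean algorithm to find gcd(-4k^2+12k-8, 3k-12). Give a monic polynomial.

1

Apply the Euclidean algorithm:
  -4k^2+12k-8 = (-(4/3)k-4/3)(3k-12) + (-24)
  3k-12 = (-(1/8)k+1/2)(-24) + (0)
The last nonzero remainder is the constant -24, so the polynomials are coprime and gcd = 1.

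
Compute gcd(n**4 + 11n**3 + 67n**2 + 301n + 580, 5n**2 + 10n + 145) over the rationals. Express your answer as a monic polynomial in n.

n**2 + 2n + 29

Apply the Euclidean algorithm:
  n**4 + 11n**3 + 67n**2 + 301n + 580 = ((1/5)n**2 + (9/5)n + 4)(5n**2 + 10n + 145) + (0)
Last nonzero remainder: 5n**2 + 10n + 145. Dividing through by 5 gives the monic gcd n**2 + 2n + 29.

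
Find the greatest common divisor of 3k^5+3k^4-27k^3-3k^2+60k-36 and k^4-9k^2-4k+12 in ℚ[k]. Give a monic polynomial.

k^2+k-2

Apply the Euclidean algorithm:
  3k^5+3k^4-27k^3-3k^2+60k-36 = (3k+3)(k^4-9k^2-4k+12) + (36k^2+36k-72)
  k^4-9k^2-4k+12 = ((1/36)k^2-(1/36)k-1/6)(36k^2+36k-72) + (0)
Last nonzero remainder: 36k^2+36k-72. Dividing through by 36 gives the monic gcd k^2+k-2.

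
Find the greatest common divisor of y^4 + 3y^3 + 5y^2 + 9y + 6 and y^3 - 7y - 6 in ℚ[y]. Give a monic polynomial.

y^2 + 3y + 2

By polynomial division,
  y^4 + 3y^3 + 5y^2 + 9y + 6 = (y + 3)(y^3 - 7y - 6) + (12y^2 + 36y + 24)
  y^3 - 7y - 6 = ((1/12)y - 1/4)(12y^2 + 36y + 24) + (0)
Last nonzero remainder: 12y^2 + 36y + 24. Dividing through by 12 gives the monic gcd y^2 + 3y + 2.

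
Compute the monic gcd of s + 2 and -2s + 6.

1

By polynomial division,
  s + 2 = (-1/2)(-2s + 6) + (5)
  -2s + 6 = (-(2/5)s + 6/5)(5) + (0)
The last nonzero remainder is the constant 5, so the polynomials are coprime and gcd = 1.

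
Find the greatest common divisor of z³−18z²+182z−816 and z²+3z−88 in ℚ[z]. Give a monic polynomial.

z−8

Euclidean algorithm in ℚ[z]:
  z³−18z²+182z−816 = (z−21)(z²+3z−88) + (333z−2664)
  z²+3z−88 = ((1/333)z+11/333)(333z−2664) + (0)
Last nonzero remainder: 333z−2664. Dividing through by 333 gives the monic gcd z−8.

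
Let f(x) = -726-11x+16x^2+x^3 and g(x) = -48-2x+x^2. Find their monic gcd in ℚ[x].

1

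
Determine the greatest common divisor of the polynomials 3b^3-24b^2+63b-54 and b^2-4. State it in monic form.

Euclidean algorithm in ℚ[b]:
  3b^3-24b^2+63b-54 = (3b-24)(b^2-4) + (75b-150)
  b^2-4 = ((1/75)b+2/75)(75b-150) + (0)
Last nonzero remainder: 75b-150. Dividing through by 75 gives the monic gcd b-2.

b-2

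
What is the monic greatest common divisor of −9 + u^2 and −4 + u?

1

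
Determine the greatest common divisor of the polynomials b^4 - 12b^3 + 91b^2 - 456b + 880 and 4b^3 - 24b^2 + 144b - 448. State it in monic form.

b - 4

By polynomial division,
  b^4 - 12b^3 + 91b^2 - 456b + 880 = ((1/4)b - 3/2)(4b^3 - 24b^2 + 144b - 448) + (19b^2 - 128b + 208)
  4b^3 - 24b^2 + 144b - 448 = ((4/19)b + 56/361)(19b^2 - 128b + 208) + ((43344/361)b - 173376/361)
  19b^2 - 128b + 208 = ((6859/43344)b - 4693/10836)((43344/361)b - 173376/361) + (0)
Last nonzero remainder: (43344/361)b - 173376/361. Dividing through by 43344/361 gives the monic gcd b - 4.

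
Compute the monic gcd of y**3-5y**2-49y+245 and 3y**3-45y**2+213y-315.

y**2-12y+35

Apply the Euclidean algorithm:
  y**3-5y**2-49y+245 = (1/3)(3y**3-45y**2+213y-315) + (10y**2-120y+350)
  3y**3-45y**2+213y-315 = ((3/10)y-9/10)(10y**2-120y+350) + (0)
Last nonzero remainder: 10y**2-120y+350. Dividing through by 10 gives the monic gcd y**2-12y+35.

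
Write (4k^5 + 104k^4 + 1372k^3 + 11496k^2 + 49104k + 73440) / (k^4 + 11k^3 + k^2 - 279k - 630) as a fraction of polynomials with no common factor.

(4k^3 + 68k^2 + 688k + 4080)/(k^2 + 2k - 35)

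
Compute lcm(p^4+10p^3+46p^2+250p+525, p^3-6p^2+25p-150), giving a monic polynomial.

p^5+4p^4-14p^3-26p^2-975p-3150

Euclidean algorithm in ℚ[p]:
  p^4+10p^3+46p^2+250p+525 = (p+16)(p^3-6p^2+25p-150) + (117p^2+2925)
  p^3-6p^2+25p-150 = ((1/117)p-2/39)(117p^2+2925) + (0)
Last nonzero remainder: 117p^2+2925. Dividing through by 117 gives the monic gcd p^2+25.
Then lcm(f, g) = f·g / gcd(f, g); expanding and making the result monic gives the answer.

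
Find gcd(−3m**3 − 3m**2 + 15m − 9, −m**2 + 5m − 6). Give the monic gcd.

1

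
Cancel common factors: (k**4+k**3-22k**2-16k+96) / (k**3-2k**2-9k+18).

(k**2-16)/(k-3)

Repeated division with remainder:
  k**4+k**3-22k**2-16k+96 = (k+3)(k**3-2k**2-9k+18) + (-7k**2-7k+42)
  k**3-2k**2-9k+18 = (-(1/7)k+3/7)(-7k**2-7k+42) + (0)
Last nonzero remainder: -7k**2-7k+42. Dividing through by -7 gives the monic gcd k**2+k-6.
Cancel k**2+k-6 from numerator and denominator to get the reduced form.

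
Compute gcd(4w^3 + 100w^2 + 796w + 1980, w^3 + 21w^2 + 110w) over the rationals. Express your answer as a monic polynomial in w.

w + 11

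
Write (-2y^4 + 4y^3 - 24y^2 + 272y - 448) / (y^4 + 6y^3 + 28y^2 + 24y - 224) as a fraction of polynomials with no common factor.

Apply the Euclidean algorithm:
  -2y^4 + 4y^3 - 24y^2 + 272y - 448 = (-2)(y^4 + 6y^3 + 28y^2 + 24y - 224) + (16y^3 + 32y^2 + 320y - 896)
  y^4 + 6y^3 + 28y^2 + 24y - 224 = ((1/16)y + 1/4)(16y^3 + 32y^2 + 320y - 896) + (0)
Last nonzero remainder: 16y^3 + 32y^2 + 320y - 896. Dividing through by 16 gives the monic gcd y^3 + 2y^2 + 20y - 56.
Cancel y^3 + 2y^2 + 20y - 56 from numerator and denominator to get the reduced form.

(-2y + 8)/(y + 4)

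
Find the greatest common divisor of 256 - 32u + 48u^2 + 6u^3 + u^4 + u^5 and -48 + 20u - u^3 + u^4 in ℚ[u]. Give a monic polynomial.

8 - 2u + u^2

By polynomial division,
  u^5 + u^4 + 6u^3 + 48u^2 - 32u + 256 = (u + 2)(u^4 - u^3 + 20u - 48) + (8u^3 + 28u^2 - 24u + 352)
  u^4 - u^3 + 20u - 48 = ((1/8)u - 9/16)(8u^3 + 28u^2 - 24u + 352) + ((75/4)u^2 - (75/2)u + 150)
  8u^3 + 28u^2 - 24u + 352 = ((32/75)u + 176/75)((75/4)u^2 - (75/2)u + 150) + (0)
Last nonzero remainder: (75/4)u^2 - (75/2)u + 150. Dividing through by 75/4 gives the monic gcd u^2 - 2u + 8.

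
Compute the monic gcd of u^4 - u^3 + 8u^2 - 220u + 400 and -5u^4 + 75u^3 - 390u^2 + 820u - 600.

By polynomial division,
  u^4 - u^3 + 8u^2 - 220u + 400 = (-1/5)(-5u^4 + 75u^3 - 390u^2 + 820u - 600) + (14u^3 - 70u^2 - 56u + 280)
  -5u^4 + 75u^3 - 390u^2 + 820u - 600 = (-(5/14)u + 25/7)(14u^3 - 70u^2 - 56u + 280) + (-160u^2 + 1120u - 1600)
  14u^3 - 70u^2 - 56u + 280 = (-(7/80)u - 7/40)(-160u^2 + 1120u - 1600) + (0)
Last nonzero remainder: -160u^2 + 1120u - 1600. Dividing through by -160 gives the monic gcd u^2 - 7u + 10.

u^2 - 7u + 10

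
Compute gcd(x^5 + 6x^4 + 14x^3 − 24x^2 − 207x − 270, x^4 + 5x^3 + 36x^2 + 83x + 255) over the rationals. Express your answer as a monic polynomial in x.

Euclidean algorithm in ℚ[x]:
  x^5 + 6x^4 + 14x^3 − 24x^2 − 207x − 270 = (x + 1)(x^4 + 5x^3 + 36x^2 + 83x + 255) + (−27x^3 − 143x^2 − 545x − 525)
  x^4 + 5x^3 + 36x^2 + 83x + 255 = (−(1/27)x + 8/729)(−27x^3 − 143x^2 − 545x − 525) + ((12673/729)x^2 + (50692/729)x + 63365/243)
  −27x^3 − 143x^2 − 545x − 525 = (−(19683/12673)x − 25515/12673)((12673/729)x^2 + (50692/729)x + 63365/243) + (0)
Last nonzero remainder: (12673/729)x^2 + (50692/729)x + 63365/243. Dividing through by 12673/729 gives the monic gcd x^2 + 4x + 15.

x^2 + 4x + 15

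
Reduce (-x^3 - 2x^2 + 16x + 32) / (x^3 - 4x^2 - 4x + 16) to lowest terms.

(-x - 4)/(x - 2)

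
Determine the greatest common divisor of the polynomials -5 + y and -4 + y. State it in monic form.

1

Repeated division with remainder:
  y - 5 = (y - 4) + (-1)
  y - 4 = (-y + 4)(-1) + (0)
The last nonzero remainder is the constant -1, so the polynomials are coprime and gcd = 1.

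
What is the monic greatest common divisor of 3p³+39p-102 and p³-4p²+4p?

p-2

Euclidean algorithm in ℚ[p]:
  3p³+39p-102 = (3)(p³-4p²+4p) + (12p²+27p-102)
  p³-4p²+4p = ((1/12)p-25/48)(12p²+27p-102) + ((425/16)p-425/8)
  12p²+27p-102 = ((192/425)p+48/25)((425/16)p-425/8) + (0)
Last nonzero remainder: (425/16)p-425/8. Dividing through by 425/16 gives the monic gcd p-2.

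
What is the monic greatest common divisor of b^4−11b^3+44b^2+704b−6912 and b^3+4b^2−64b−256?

b^2−64

By polynomial division,
  b^4−11b^3+44b^2+704b−6912 = (b−15)(b^3+4b^2−64b−256) + (168b^2−10752)
  b^3+4b^2−64b−256 = ((1/168)b+1/42)(168b^2−10752) + (0)
Last nonzero remainder: 168b^2−10752. Dividing through by 168 gives the monic gcd b^2−64.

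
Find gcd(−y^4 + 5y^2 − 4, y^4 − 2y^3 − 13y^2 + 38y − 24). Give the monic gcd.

y^2 − 3y + 2

Repeated division with remainder:
  −y^4 + 5y^2 − 4 = (−1)(y^4 − 2y^3 − 13y^2 + 38y − 24) + (−2y^3 − 8y^2 + 38y − 28)
  y^4 − 2y^3 − 13y^2 + 38y − 24 = (−(1/2)y + 3)(−2y^3 − 8y^2 + 38y − 28) + (30y^2 − 90y + 60)
  −2y^3 − 8y^2 + 38y − 28 = (−(1/15)y − 7/15)(30y^2 − 90y + 60) + (0)
Last nonzero remainder: 30y^2 − 90y + 60. Dividing through by 30 gives the monic gcd y^2 − 3y + 2.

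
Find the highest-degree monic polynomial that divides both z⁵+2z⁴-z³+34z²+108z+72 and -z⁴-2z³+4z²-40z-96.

z³-2z²+4z+24

Repeated division with remainder:
  z⁵+2z⁴-z³+34z²+108z+72 = (-z)(-z⁴-2z³+4z²-40z-96) + (3z³-6z²+12z+72)
  -z⁴-2z³+4z²-40z-96 = (-(1/3)z-4/3)(3z³-6z²+12z+72) + (0)
Last nonzero remainder: 3z³-6z²+12z+72. Dividing through by 3 gives the monic gcd z³-2z²+4z+24.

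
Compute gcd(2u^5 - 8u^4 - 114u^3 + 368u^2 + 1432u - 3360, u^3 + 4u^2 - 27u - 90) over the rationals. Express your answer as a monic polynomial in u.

Euclidean algorithm in ℚ[u]:
  2u^5 - 8u^4 - 114u^3 + 368u^2 + 1432u - 3360 = (2u^2 - 16u + 4)(u^3 + 4u^2 - 27u - 90) + (100u^2 + 100u - 3000)
  u^3 + 4u^2 - 27u - 90 = ((1/100)u + 3/100)(100u^2 + 100u - 3000) + (0)
Last nonzero remainder: 100u^2 + 100u - 3000. Dividing through by 100 gives the monic gcd u^2 + u - 30.

u^2 + u - 30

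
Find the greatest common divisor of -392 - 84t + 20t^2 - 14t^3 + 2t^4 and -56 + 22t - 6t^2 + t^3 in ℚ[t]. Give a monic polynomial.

14 - 2t + t^2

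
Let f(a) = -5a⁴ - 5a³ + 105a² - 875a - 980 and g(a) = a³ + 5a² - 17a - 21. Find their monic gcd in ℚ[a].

a² + 8a + 7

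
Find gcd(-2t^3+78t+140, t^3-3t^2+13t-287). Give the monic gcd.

t-7

By polynomial division,
  -2t^3+78t+140 = (-2)(t^3-3t^2+13t-287) + (-6t^2+104t-434)
  t^3-3t^2+13t-287 = (-(1/6)t-43/18)(-6t^2+104t-434) + ((1702/9)t-11914/9)
  -6t^2+104t-434 = (-(27/851)t+279/851)((1702/9)t-11914/9) + (0)
Last nonzero remainder: (1702/9)t-11914/9. Dividing through by 1702/9 gives the monic gcd t-7.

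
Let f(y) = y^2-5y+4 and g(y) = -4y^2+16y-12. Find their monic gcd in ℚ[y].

Apply the Euclidean algorithm:
  y^2-5y+4 = (-1/4)(-4y^2+16y-12) + (-y+1)
  -4y^2+16y-12 = (4y-12)(-y+1) + (0)
Last nonzero remainder: -y+1. Dividing through by -1 gives the monic gcd y-1.

y-1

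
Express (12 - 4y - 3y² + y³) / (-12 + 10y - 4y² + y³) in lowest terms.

Apply the Euclidean algorithm:
  y³ - 3y² - 4y + 12 = (y³ - 4y² + 10y - 12) + (y² - 14y + 24)
  y³ - 4y² + 10y - 12 = (y + 10)(y² - 14y + 24) + (126y - 252)
  y² - 14y + 24 = ((1/126)y - 2/21)(126y - 252) + (0)
Last nonzero remainder: 126y - 252. Dividing through by 126 gives the monic gcd y - 2.
Cancel y - 2 from numerator and denominator to get the reduced form.

(-6 - y + y²)/(6 - 2y + y²)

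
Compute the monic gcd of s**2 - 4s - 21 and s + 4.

Apply the Euclidean algorithm:
  s**2 - 4s - 21 = (s - 8)(s + 4) + (11)
  s + 4 = ((1/11)s + 4/11)(11) + (0)
The last nonzero remainder is the constant 11, so the polynomials are coprime and gcd = 1.

1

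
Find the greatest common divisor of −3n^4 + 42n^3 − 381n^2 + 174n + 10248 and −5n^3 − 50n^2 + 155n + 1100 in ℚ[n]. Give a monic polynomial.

Repeated division with remainder:
  −3n^4 + 42n^3 − 381n^2 + 174n + 10248 = ((3/5)n − 72/5)(−5n^3 − 50n^2 + 155n + 1100) + (−1194n^2 + 1746n + 26088)
  −5n^3 − 50n^2 + 155n + 1100 = ((5/1194)n + 11405/237606)(−1194n^2 + 1746n + 26088) + (−(1506960/39601)n − 6027840/39601)
  −1194n^2 + 1746n + 26088 = ((7880599/251160)n − 43046287/251160)(−(1506960/39601)n − 6027840/39601) + (0)
Last nonzero remainder: −(1506960/39601)n − 6027840/39601. Dividing through by −1506960/39601 gives the monic gcd n + 4.

n + 4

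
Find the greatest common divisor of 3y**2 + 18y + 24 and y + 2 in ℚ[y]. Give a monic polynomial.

y + 2

Euclidean algorithm in ℚ[y]:
  3y**2 + 18y + 24 = (3y + 12)(y + 2) + (0)
The last nonzero remainder y + 2 is already monic.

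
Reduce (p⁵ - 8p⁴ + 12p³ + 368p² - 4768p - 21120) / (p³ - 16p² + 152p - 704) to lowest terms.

Euclidean algorithm in ℚ[p]:
  p⁵ - 8p⁴ + 12p³ + 368p² - 4768p - 21120 = (p² + 8p - 12)(p³ - 16p² + 152p - 704) + (-336p² + 2688p - 29568)
  p³ - 16p² + 152p - 704 = (-(1/336)p + 1/42)(-336p² + 2688p - 29568) + (0)
Last nonzero remainder: -336p² + 2688p - 29568. Dividing through by -336 gives the monic gcd p² - 8p + 88.
Cancel p² - 8p + 88 from numerator and denominator to get the reduced form.

(p³ - 76p - 240)/(p - 8)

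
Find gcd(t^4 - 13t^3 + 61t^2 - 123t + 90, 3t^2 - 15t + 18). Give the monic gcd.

t^2 - 5t + 6

Repeated division with remainder:
  t^4 - 13t^3 + 61t^2 - 123t + 90 = ((1/3)t^2 - (8/3)t + 5)(3t^2 - 15t + 18) + (0)
Last nonzero remainder: 3t^2 - 15t + 18. Dividing through by 3 gives the monic gcd t^2 - 5t + 6.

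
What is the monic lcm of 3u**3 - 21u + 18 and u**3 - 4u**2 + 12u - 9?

Euclidean algorithm in ℚ[u]:
  3u**3 - 21u + 18 = (3)(u**3 - 4u**2 + 12u - 9) + (12u**2 - 57u + 45)
  u**3 - 4u**2 + 12u - 9 = ((1/12)u + 1/16)(12u**2 - 57u + 45) + ((189/16)u - 189/16)
  12u**2 - 57u + 45 = ((64/63)u - 80/21)((189/16)u - 189/16) + (0)
Last nonzero remainder: (189/16)u - 189/16. Dividing through by 189/16 gives the monic gcd u - 1.
Then lcm(f, g) = f·g / gcd(f, g); expanding and making the result monic gives the answer.

u**5 - 3u**4 + 2u**3 + 27u**2 - 81u + 54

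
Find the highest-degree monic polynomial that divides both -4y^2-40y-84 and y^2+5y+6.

Repeated division with remainder:
  -4y^2-40y-84 = (-4)(y^2+5y+6) + (-20y-60)
  y^2+5y+6 = (-(1/20)y-1/10)(-20y-60) + (0)
Last nonzero remainder: -20y-60. Dividing through by -20 gives the monic gcd y+3.

y+3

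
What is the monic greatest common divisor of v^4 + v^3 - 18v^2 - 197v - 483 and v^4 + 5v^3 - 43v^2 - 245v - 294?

v^2 - 4v - 21

Repeated division with remainder:
  v^4 + v^3 - 18v^2 - 197v - 483 = (v^4 + 5v^3 - 43v^2 - 245v - 294) + (-4v^3 + 25v^2 + 48v - 189)
  v^4 + 5v^3 - 43v^2 - 245v - 294 = (-(1/4)v - 45/16)(-4v^3 + 25v^2 + 48v - 189) + ((629/16)v^2 - (629/4)v - 13209/16)
  -4v^3 + 25v^2 + 48v - 189 = (-(64/629)v + 144/629)((629/16)v^2 - (629/4)v - 13209/16) + (0)
Last nonzero remainder: (629/16)v^2 - (629/4)v - 13209/16. Dividing through by 629/16 gives the monic gcd v^2 - 4v - 21.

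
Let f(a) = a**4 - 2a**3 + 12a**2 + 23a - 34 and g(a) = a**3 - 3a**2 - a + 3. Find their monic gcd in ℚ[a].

Euclidean algorithm in ℚ[a]:
  a**4 - 2a**3 + 12a**2 + 23a - 34 = (a + 1)(a**3 - 3a**2 - a + 3) + (16a**2 + 21a - 37)
  a**3 - 3a**2 - a + 3 = ((1/16)a - 69/256)(16a**2 + 21a - 37) + ((1785/256)a - 1785/256)
  16a**2 + 21a - 37 = ((4096/1785)a + 9472/1785)((1785/256)a - 1785/256) + (0)
Last nonzero remainder: (1785/256)a - 1785/256. Dividing through by 1785/256 gives the monic gcd a - 1.

a - 1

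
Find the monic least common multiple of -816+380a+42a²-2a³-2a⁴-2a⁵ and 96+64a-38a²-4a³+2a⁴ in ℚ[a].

-1632-464a+1062a²-131a³-28a⁴-6a⁵-2a⁶+a⁷

Apply the Euclidean algorithm:
  -2a⁵-2a⁴-2a³+42a²+380a-816 = (-a-3)(2a⁴-4a³-38a²+64a+96) + (-52a³-8a²+668a-528)
  2a⁴-4a³-38a²+64a+96 = (-(1/26)a+14/169)(-52a³-8a²+668a-528) + (-(1968/169)a²-(1968/169)a+23616/169)
  -52a³-8a²+668a-528 = ((2197/492)a-1859/492)(-(1968/169)a²-(1968/169)a+23616/169) + (0)
Last nonzero remainder: -(1968/169)a²-(1968/169)a+23616/169. Dividing through by -1968/169 gives the monic gcd a²+a-12.
Then lcm(f, g) = f·g / gcd(f, g); expanding and making the result monic gives the answer.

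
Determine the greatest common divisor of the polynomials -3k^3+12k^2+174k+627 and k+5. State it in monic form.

1

Euclidean algorithm in ℚ[k]:
  -3k^3+12k^2+174k+627 = (-3k^2+27k+39)(k+5) + (432)
  k+5 = ((1/432)k+5/432)(432) + (0)
The last nonzero remainder is the constant 432, so the polynomials are coprime and gcd = 1.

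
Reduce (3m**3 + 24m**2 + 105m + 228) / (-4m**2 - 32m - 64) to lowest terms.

Repeated division with remainder:
  3m**3 + 24m**2 + 105m + 228 = (-(3/4)m)(-4m**2 - 32m - 64) + (57m + 228)
  -4m**2 - 32m - 64 = (-(4/57)m - 16/57)(57m + 228) + (0)
Last nonzero remainder: 57m + 228. Dividing through by 57 gives the monic gcd m + 4.
Cancel m + 4 from numerator and denominator to get the reduced form.

(-3m**2 - 12m - 57)/(4m + 16)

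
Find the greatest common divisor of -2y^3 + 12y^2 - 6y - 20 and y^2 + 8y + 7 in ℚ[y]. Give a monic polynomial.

Apply the Euclidean algorithm:
  -2y^3 + 12y^2 - 6y - 20 = (-2y + 28)(y^2 + 8y + 7) + (-216y - 216)
  y^2 + 8y + 7 = (-(1/216)y - 7/216)(-216y - 216) + (0)
Last nonzero remainder: -216y - 216. Dividing through by -216 gives the monic gcd y + 1.

y + 1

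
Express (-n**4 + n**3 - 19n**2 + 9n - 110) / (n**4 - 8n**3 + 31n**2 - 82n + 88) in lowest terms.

(-n**2 - n - 10)/(n**2 - 6n + 8)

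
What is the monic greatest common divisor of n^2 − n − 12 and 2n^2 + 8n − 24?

Repeated division with remainder:
  n^2 − n − 12 = (1/2)(2n^2 + 8n − 24) + (−5n)
  2n^2 + 8n − 24 = (−(2/5)n − 8/5)(−5n) + (−24)
  −5n = ((5/24)n)(−24) + (0)
The last nonzero remainder is the constant −24, so the polynomials are coprime and gcd = 1.

1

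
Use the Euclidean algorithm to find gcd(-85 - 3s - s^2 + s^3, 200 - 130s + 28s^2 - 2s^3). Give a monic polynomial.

Euclidean algorithm in ℚ[s]:
  s^3 - s^2 - 3s - 85 = (-1/2)(-2s^3 + 28s^2 - 130s + 200) + (13s^2 - 68s + 15)
  -2s^3 + 28s^2 - 130s + 200 = (-(2/13)s + 228/169)(13s^2 - 68s + 15) + (-(6076/169)s + 30380/169)
  13s^2 - 68s + 15 = (-(2197/6076)s + 507/6076)(-(6076/169)s + 30380/169) + (0)
Last nonzero remainder: -(6076/169)s + 30380/169. Dividing through by -6076/169 gives the monic gcd s - 5.

-5 + s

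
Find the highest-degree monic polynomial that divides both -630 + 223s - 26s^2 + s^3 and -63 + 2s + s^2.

By polynomial division,
  s^3 - 26s^2 + 223s - 630 = (s - 28)(s^2 + 2s - 63) + (342s - 2394)
  s^2 + 2s - 63 = ((1/342)s + 1/38)(342s - 2394) + (0)
Last nonzero remainder: 342s - 2394. Dividing through by 342 gives the monic gcd s - 7.

-7 + s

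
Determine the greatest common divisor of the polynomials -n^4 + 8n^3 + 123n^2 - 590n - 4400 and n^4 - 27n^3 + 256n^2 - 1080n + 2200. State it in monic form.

n^2 - 21n + 110

Repeated division with remainder:
  -n^4 + 8n^3 + 123n^2 - 590n - 4400 = (-1)(n^4 - 27n^3 + 256n^2 - 1080n + 2200) + (-19n^3 + 379n^2 - 1670n - 2200)
  n^4 - 27n^3 + 256n^2 - 1080n + 2200 = (-(1/19)n + 134/361)(-19n^3 + 379n^2 - 1670n - 2200) + ((9900/361)n^2 - (207900/361)n + 1089000/361)
  -19n^3 + 379n^2 - 1670n - 2200 = (-(6859/9900)n - 361/495)((9900/361)n^2 - (207900/361)n + 1089000/361) + (0)
Last nonzero remainder: (9900/361)n^2 - (207900/361)n + 1089000/361. Dividing through by 9900/361 gives the monic gcd n^2 - 21n + 110.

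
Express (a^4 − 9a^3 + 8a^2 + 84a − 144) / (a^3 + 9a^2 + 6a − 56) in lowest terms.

(a^3 − 7a^2 − 6a + 72)/(a^2 + 11a + 28)

Apply the Euclidean algorithm:
  a^4 − 9a^3 + 8a^2 + 84a − 144 = (a − 18)(a^3 + 9a^2 + 6a − 56) + (164a^2 + 248a − 1152)
  a^3 + 9a^2 + 6a − 56 = ((1/164)a + 307/6724)(164a^2 + 248a − 1152) + ((2860/1681)a − 5720/1681)
  164a^2 + 248a − 1152 = ((68921/715)a + 242064/715)((2860/1681)a − 5720/1681) + (0)
Last nonzero remainder: (2860/1681)a − 5720/1681. Dividing through by 2860/1681 gives the monic gcd a − 2.
Cancel a − 2 from numerator and denominator to get the reduced form.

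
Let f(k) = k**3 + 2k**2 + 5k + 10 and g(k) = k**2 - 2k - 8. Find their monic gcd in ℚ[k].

k + 2

Euclidean algorithm in ℚ[k]:
  k**3 + 2k**2 + 5k + 10 = (k + 4)(k**2 - 2k - 8) + (21k + 42)
  k**2 - 2k - 8 = ((1/21)k - 4/21)(21k + 42) + (0)
Last nonzero remainder: 21k + 42. Dividing through by 21 gives the monic gcd k + 2.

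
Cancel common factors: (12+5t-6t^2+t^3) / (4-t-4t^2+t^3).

(-3+t)/(-1+t)

Euclidean algorithm in ℚ[t]:
  t^3-6t^2+5t+12 = (t^3-4t^2-t+4) + (-2t^2+6t+8)
  t^3-4t^2-t+4 = (-(1/2)t+1/2)(-2t^2+6t+8) + (0)
Last nonzero remainder: -2t^2+6t+8. Dividing through by -2 gives the monic gcd t^2-3t-4.
Cancel t^2-3t-4 from numerator and denominator to get the reduced form.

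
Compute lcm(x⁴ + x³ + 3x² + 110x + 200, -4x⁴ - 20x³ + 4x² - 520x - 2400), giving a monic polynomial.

Euclidean algorithm in ℚ[x]:
  x⁴ + x³ + 3x² + 110x + 200 = (-1/4)(-4x⁴ - 20x³ + 4x² - 520x - 2400) + (-4x³ + 4x² - 20x - 400)
  -4x⁴ - 20x³ + 4x² - 520x - 2400 = (x + 6)(-4x³ + 4x² - 20x - 400) + (0)
Last nonzero remainder: -4x³ + 4x² - 20x - 400. Dividing through by -4 gives the monic gcd x³ - x² + 5x + 100.
Then lcm(f, g) = f·g / gcd(f, g); expanding and making the result monic gives the answer.

x⁵ + 7x⁴ + 9x³ + 128x² + 860x + 1200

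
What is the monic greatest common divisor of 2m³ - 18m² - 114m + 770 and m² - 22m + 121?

By polynomial division,
  2m³ - 18m² - 114m + 770 = (2m + 26)(m² - 22m + 121) + (216m - 2376)
  m² - 22m + 121 = ((1/216)m - 11/216)(216m - 2376) + (0)
Last nonzero remainder: 216m - 2376. Dividing through by 216 gives the monic gcd m - 11.

m - 11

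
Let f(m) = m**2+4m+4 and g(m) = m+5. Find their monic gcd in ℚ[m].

1

By polynomial division,
  m**2+4m+4 = (m-1)(m+5) + (9)
  m+5 = ((1/9)m+5/9)(9) + (0)
The last nonzero remainder is the constant 9, so the polynomials are coprime and gcd = 1.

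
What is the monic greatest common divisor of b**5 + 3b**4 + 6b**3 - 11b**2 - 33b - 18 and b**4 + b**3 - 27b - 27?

b**3 + 4b**2 + 12b + 9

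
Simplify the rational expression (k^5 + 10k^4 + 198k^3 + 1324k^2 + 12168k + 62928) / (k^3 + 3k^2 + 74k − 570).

(k^3 + 2k^2 + 68k + 552)/(k − 5)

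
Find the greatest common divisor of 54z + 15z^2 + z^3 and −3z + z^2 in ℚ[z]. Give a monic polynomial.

By polynomial division,
  z^3 + 15z^2 + 54z = (z + 18)(z^2 − 3z) + (108z)
  z^2 − 3z = ((1/108)z − 1/36)(108z) + (0)
Last nonzero remainder: 108z. Dividing through by 108 gives the monic gcd z.

z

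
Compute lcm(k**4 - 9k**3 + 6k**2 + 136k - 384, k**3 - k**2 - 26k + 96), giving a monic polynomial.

By polynomial division,
  k**4 - 9k**3 + 6k**2 + 136k - 384 = (k - 8)(k**3 - k**2 - 26k + 96) + (24k**2 - 168k + 384)
  k**3 - k**2 - 26k + 96 = ((1/24)k + 1/4)(24k**2 - 168k + 384) + (0)
Last nonzero remainder: 24k**2 - 168k + 384. Dividing through by 24 gives the monic gcd k**2 - 7k + 16.
Then lcm(f, g) = f·g / gcd(f, g); expanding and making the result monic gives the answer.

k**5 - 3k**4 - 48k**3 + 172k**2 + 432k - 2304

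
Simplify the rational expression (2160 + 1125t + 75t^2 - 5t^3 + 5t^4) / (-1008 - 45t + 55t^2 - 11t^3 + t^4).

Euclidean algorithm in ℚ[t]:
  5t^4 - 5t^3 + 75t^2 + 1125t + 2160 = (5)(t^4 - 11t^3 + 55t^2 - 45t - 1008) + (50t^3 - 200t^2 + 1350t + 7200)
  t^4 - 11t^3 + 55t^2 - 45t - 1008 = ((1/50)t - 7/50)(50t^3 - 200t^2 + 1350t + 7200) + (0)
Last nonzero remainder: 50t^3 - 200t^2 + 1350t + 7200. Dividing through by 50 gives the monic gcd t^3 - 4t^2 + 27t + 144.
Cancel t^3 - 4t^2 + 27t + 144 from numerator and denominator to get the reduced form.

(15 + 5t)/(-7 + t)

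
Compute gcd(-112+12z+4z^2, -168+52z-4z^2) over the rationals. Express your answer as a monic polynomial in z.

1

By polynomial division,
  4z^2+12z-112 = (-1)(-4z^2+52z-168) + (64z-280)
  -4z^2+52z-168 = (-(1/16)z+69/128)(64z-280) + (-273/16)
  64z-280 = (-(1024/273)z+640/39)(-273/16) + (0)
The last nonzero remainder is the constant -273/16, so the polynomials are coprime and gcd = 1.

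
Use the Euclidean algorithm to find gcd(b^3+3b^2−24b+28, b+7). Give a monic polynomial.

b+7

Euclidean algorithm in ℚ[b]:
  b^3+3b^2−24b+28 = (b^2−4b+4)(b+7) + (0)
The last nonzero remainder b+7 is already monic.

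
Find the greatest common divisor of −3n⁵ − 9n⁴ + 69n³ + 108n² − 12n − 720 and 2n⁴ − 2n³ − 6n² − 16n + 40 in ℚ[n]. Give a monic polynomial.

n³ + n² − n − 10

By polynomial division,
  −3n⁵ − 9n⁴ + 69n³ + 108n² − 12n − 720 = (−(3/2)n − 6)(2n⁴ − 2n³ − 6n² − 16n + 40) + (48n³ + 48n² − 48n − 480)
  2n⁴ − 2n³ − 6n² − 16n + 40 = ((1/24)n − 1/12)(48n³ + 48n² − 48n − 480) + (0)
Last nonzero remainder: 48n³ + 48n² − 48n − 480. Dividing through by 48 gives the monic gcd n³ + n² − n − 10.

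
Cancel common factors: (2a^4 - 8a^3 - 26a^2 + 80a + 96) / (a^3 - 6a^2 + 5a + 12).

Apply the Euclidean algorithm:
  2a^4 - 8a^3 - 26a^2 + 80a + 96 = (2a + 4)(a^3 - 6a^2 + 5a + 12) + (-12a^2 + 36a + 48)
  a^3 - 6a^2 + 5a + 12 = (-(1/12)a + 1/4)(-12a^2 + 36a + 48) + (0)
Last nonzero remainder: -12a^2 + 36a + 48. Dividing through by -12 gives the monic gcd a^2 - 3a - 4.
Cancel a^2 - 3a - 4 from numerator and denominator to get the reduced form.

(2a^2 - 2a - 24)/(a - 3)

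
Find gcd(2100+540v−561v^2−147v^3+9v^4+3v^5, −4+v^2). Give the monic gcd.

Repeated division with remainder:
  3v^5+9v^4−147v^3−561v^2+540v+2100 = (3v^3+9v^2−135v−525)(v^2−4) + (0)
The last nonzero remainder v^2−4 is already monic.

−4+v^2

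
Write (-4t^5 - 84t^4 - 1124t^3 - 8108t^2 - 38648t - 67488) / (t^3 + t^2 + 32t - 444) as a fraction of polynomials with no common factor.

Repeated division with remainder:
  -4t^5 - 84t^4 - 1124t^3 - 8108t^2 - 38648t - 67488 = (-4t^2 - 80t - 916)(t^3 + t^2 + 32t - 444) + (-6408t^2 - 44856t - 474192)
  t^3 + t^2 + 32t - 444 = (-(1/6408)t + 1/1068)(-6408t^2 - 44856t - 474192) + (0)
Last nonzero remainder: -6408t^2 - 44856t - 474192. Dividing through by -6408 gives the monic gcd t^2 + 7t + 74.
Cancel t^2 + 7t + 74 from numerator and denominator to get the reduced form.

(-4t^3 - 56t^2 - 436t - 912)/(t - 6)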